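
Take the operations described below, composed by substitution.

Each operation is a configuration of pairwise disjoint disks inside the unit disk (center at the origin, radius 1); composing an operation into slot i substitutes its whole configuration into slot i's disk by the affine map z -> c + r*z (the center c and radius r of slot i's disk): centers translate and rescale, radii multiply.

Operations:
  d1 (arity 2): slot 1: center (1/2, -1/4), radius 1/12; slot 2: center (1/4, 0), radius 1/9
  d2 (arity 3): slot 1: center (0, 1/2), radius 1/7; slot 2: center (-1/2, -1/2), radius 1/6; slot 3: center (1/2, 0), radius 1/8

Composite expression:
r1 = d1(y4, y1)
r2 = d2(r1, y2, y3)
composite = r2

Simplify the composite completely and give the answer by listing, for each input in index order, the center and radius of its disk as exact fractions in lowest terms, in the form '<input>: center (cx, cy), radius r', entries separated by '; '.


Affine substitution under d2: radii multiply and y-centers shift.
input y4: applying the 2 nested substitutions gives center (1/14, 13/28), radius 1/84
input y1: applying the 2 nested substitutions gives center (1/28, 1/2), radius 1/63
input y2: applying the 1 nested substitution gives center (-1/2, -1/2), radius 1/6
input y3: applying the 1 nested substitution gives center (1/2, 0), radius 1/8

y1: center (1/28, 1/2), radius 1/63; y2: center (-1/2, -1/2), radius 1/6; y3: center (1/2, 0), radius 1/8; y4: center (1/14, 13/28), radius 1/84


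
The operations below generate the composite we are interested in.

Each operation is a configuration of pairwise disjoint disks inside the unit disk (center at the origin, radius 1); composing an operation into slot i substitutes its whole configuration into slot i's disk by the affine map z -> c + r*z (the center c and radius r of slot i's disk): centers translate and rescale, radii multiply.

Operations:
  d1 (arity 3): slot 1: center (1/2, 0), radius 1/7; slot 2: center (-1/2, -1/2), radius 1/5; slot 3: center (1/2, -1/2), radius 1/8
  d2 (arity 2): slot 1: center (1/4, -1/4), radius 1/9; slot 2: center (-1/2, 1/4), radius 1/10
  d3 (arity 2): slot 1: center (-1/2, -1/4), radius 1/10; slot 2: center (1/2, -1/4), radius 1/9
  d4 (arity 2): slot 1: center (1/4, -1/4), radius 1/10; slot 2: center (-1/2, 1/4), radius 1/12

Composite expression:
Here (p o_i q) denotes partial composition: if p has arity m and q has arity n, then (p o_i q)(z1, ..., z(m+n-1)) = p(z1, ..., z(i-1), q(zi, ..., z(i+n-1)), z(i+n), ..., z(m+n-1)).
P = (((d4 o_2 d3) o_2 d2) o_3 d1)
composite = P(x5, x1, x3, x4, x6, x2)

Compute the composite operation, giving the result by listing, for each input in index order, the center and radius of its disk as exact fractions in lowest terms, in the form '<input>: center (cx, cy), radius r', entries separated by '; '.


x1: center (-259/480, 109/480), radius 1/1080; x2: center (-11/24, 11/48), radius 1/108; x3: center (-1309/2400, 37/160), radius 1/8400; x4: center (-437/800, 277/1200), radius 1/6000; x5: center (1/4, -1/4), radius 1/10; x6: center (-1309/2400, 277/1200), radius 1/9600

Each x-disk chains the slot maps above it in d4; radii multiply.
input x5: applying the 1 nested substitution gives center (1/4, -1/4), radius 1/10
input x1: applying the 3 nested substitutions gives center (-259/480, 109/480), radius 1/1080
input x3: applying the 4 nested substitutions gives center (-1309/2400, 37/160), radius 1/8400
input x4: applying the 4 nested substitutions gives center (-437/800, 277/1200), radius 1/6000
input x6: applying the 4 nested substitutions gives center (-1309/2400, 277/1200), radius 1/9600
input x2: applying the 2 nested substitutions gives center (-11/24, 11/48), radius 1/108


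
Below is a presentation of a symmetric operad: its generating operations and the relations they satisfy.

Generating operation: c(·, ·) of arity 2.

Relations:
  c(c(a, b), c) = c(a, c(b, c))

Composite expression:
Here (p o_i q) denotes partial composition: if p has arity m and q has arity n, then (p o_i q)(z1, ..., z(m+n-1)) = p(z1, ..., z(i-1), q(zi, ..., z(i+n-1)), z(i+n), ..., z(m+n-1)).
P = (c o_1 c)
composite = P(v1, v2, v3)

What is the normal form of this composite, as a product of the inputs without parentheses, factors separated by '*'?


All parenthesizations of c agree; list the v-inputs left to right.
c(v1, v2) spells out as v1 * v2
c(c(v1, v2), v3) spells out as v1 * v2 * v3

v1 * v2 * v3


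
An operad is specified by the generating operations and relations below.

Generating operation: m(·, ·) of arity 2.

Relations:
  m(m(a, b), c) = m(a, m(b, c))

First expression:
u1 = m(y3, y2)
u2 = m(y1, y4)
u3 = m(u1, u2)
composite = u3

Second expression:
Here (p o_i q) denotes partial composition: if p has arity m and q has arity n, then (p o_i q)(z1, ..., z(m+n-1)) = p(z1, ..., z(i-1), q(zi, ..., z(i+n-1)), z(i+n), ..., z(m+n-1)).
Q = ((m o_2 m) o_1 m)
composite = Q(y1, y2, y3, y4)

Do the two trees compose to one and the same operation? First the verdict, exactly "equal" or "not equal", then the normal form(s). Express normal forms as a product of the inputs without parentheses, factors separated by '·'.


not equal: they reduce to y3 · y2 · y1 · y4 and y1 · y2 · y3 · y4

Normal form of the first expression: y3 · y2 · y1 · y4
Normal form of the second expression: y1 · y2 · y3 · y4
Different reductions; not equal.


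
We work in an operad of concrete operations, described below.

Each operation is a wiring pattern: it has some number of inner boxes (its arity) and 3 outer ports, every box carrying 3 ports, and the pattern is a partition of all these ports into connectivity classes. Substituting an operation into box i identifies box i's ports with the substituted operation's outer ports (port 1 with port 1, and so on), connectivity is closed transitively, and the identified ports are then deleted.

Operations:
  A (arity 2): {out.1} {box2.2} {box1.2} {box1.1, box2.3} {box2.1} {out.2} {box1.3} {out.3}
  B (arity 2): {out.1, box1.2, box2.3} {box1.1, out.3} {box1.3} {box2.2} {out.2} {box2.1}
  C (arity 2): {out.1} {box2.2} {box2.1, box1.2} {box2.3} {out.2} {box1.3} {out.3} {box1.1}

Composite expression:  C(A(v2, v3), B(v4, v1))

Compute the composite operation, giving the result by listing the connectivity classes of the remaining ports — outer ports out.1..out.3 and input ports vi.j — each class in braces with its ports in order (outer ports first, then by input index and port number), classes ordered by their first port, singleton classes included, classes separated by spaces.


{out.1} {out.2} {out.3} {v1.1} {v1.2} {v1.3, v4.2} {v2.1, v3.3} {v2.2} {v2.3} {v3.1} {v3.2} {v4.1} {v4.3}

Treat the ports identified at C as solder joints: merge, then drop.
A over (v2, v3) gives {out.1} {out.2} {out.3} {v2.1, v3.3} {v2.2} {v2.3} {v3.1} {v3.2}, out.j being that stage's outer ports
B over (v4, v1) gives {out.1, v1.3, v4.2} {out.2} {out.3, v4.1} {v1.1} {v1.2} {v4.3}, out.j being that stage's outer ports
C over (v2, v3, v4, v1) gives {out.1} {out.2} {out.3} {v1.1} {v1.2} {v1.3, v4.2} {v2.1, v3.3} {v2.2} {v2.3} {v3.1} {v3.2} {v4.1} {v4.3}, out.j being that stage's outer ports


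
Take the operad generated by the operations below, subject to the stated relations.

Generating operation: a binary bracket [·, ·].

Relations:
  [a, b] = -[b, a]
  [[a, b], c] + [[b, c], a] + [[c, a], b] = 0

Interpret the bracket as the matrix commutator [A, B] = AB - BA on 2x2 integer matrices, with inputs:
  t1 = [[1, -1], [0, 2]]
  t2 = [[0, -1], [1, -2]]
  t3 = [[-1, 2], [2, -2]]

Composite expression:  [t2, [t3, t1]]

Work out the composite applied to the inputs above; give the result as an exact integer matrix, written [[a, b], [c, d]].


[[1, 6], [8, -1]]

[t3, t1] = [[2, 1], [-2, -2]]
[t2, [t3, t1]] = [[1, 6], [8, -1]]


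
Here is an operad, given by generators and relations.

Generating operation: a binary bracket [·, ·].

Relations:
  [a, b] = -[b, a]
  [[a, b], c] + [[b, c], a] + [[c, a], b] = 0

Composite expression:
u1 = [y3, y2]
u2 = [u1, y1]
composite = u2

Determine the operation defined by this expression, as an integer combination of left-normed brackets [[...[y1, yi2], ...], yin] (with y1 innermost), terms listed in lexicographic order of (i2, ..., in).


[[y1, y2], y3] - [[y1, y3], y2]

In the tensor algebra, words opening y1 carry the y1-anchored form.
Composite bracket: [[y3, y2], y1]
Expanding via [a, b] = ab - ba: 4 signed words (2^2 = 4).
Words beginning with y1 determine it all:
  the word y1y2y3 carries sign +1 and contributes +[[y1, y2], y3]
  the word y1y3y2 carries sign -1 and contributes -[[y1, y3], y2]


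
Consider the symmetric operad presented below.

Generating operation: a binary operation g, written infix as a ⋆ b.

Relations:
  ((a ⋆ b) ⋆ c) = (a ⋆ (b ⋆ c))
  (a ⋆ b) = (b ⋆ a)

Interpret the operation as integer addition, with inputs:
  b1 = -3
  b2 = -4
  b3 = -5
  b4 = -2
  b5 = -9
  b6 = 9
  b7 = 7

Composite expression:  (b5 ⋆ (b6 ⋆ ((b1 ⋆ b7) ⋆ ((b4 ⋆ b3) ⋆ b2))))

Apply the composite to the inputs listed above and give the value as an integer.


-7

(b1 ⋆ b7) = 4
(b4 ⋆ b3) = -7
((b4 ⋆ b3) ⋆ b2) = -11
((b1 ⋆ b7) ⋆ ((b4 ⋆ b3) ⋆ b2)) = -7
(b6 ⋆ ((b1 ⋆ b7) ⋆ ((b4 ⋆ b3) ⋆ b2))) = 2
(b5 ⋆ (b6 ⋆ ((b1 ⋆ b7) ⋆ ((b4 ⋆ b3) ⋆ b2)))) = -7


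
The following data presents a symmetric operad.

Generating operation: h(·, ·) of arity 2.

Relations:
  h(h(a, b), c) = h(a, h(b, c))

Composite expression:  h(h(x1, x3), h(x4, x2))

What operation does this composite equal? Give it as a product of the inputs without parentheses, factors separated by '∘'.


Key point: h is associative — brackets drop, the x-order remains.
h(x1, x3) flattens to x1 ∘ x3
h(x4, x2) flattens to x4 ∘ x2
h(h(x1, x3), h(x4, x2)) flattens to x1 ∘ x3 ∘ x4 ∘ x2

x1 ∘ x3 ∘ x4 ∘ x2


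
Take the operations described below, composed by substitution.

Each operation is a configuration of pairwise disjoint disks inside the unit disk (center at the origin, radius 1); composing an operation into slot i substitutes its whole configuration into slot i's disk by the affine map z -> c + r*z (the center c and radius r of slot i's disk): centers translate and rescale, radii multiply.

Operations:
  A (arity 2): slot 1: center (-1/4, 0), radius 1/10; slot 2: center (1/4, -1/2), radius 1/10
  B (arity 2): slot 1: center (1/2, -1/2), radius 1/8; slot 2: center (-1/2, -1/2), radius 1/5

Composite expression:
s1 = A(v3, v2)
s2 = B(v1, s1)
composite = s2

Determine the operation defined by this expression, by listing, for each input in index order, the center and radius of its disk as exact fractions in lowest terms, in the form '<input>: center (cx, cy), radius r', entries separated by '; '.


v1: center (1/2, -1/2), radius 1/8; v2: center (-9/20, -3/5), radius 1/50; v3: center (-11/20, -1/2), radius 1/50

Nesting under B composes maps z -> c + r*z down each v-path.
v1 passes through 1 substitution, ending at center (1/2, -1/2), radius 1/8
v3 passes through 2 substitutions, ending at center (-11/20, -1/2), radius 1/50
v2 passes through 2 substitutions, ending at center (-9/20, -3/5), radius 1/50


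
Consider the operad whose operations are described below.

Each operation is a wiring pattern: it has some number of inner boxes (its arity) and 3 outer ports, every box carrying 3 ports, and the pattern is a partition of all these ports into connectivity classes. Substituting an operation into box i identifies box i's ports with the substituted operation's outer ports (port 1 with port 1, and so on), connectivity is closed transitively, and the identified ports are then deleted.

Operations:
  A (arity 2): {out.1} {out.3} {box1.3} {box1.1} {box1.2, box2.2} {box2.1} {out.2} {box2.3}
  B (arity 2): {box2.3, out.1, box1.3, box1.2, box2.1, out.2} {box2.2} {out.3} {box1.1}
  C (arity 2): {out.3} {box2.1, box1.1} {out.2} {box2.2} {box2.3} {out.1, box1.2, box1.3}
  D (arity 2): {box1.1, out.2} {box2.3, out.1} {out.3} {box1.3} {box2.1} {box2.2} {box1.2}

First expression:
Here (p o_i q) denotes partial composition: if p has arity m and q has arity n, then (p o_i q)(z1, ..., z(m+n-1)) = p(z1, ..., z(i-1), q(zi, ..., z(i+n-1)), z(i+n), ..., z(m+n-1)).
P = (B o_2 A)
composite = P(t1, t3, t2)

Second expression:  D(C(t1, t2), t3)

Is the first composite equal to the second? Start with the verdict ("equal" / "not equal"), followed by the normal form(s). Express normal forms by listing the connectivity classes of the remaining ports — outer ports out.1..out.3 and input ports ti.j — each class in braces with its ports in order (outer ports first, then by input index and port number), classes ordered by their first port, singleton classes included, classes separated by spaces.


not equal — first {out.1, out.2, t1.2, t1.3} {out.3} {t1.1} {t2.1} {t2.2, t3.2} {t2.3} {t3.1} {t3.3}, second {out.1, t3.3} {out.2, t1.2, t1.3} {out.3} {t1.1, t2.1} {t2.2} {t2.3} {t3.1} {t3.2}

Reducing the first expression gives {out.1, out.2, t1.2, t1.3} {out.3} {t1.1} {t2.1} {t2.2, t3.2} {t2.3} {t3.1} {t3.3}
Reducing the second expression gives {out.1, t3.3} {out.2, t1.2, t1.3} {out.3} {t1.1, t2.1} {t2.2} {t2.3} {t3.1} {t3.2}
The normal forms differ: not equal.


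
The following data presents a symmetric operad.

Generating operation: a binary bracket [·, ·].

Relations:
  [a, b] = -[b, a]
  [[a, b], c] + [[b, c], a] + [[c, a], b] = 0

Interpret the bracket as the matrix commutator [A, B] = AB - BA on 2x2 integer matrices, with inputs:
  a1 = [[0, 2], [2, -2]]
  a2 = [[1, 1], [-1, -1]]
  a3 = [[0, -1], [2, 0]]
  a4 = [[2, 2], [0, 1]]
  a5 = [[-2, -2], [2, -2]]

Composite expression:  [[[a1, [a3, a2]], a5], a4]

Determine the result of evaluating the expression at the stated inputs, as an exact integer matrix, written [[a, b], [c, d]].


[a3, a2] = [[-1, 2], [4, 1]]
[a1, [a3, a2]] = [[4, 8], [-12, -4]]
[[a1, [a3, a2]], a5] = [[-8, -16], [-16, 8]]
[[[a1, [a3, a2]], a5], a4] = [[32, -16], [-16, -32]]

[[32, -16], [-16, -32]]


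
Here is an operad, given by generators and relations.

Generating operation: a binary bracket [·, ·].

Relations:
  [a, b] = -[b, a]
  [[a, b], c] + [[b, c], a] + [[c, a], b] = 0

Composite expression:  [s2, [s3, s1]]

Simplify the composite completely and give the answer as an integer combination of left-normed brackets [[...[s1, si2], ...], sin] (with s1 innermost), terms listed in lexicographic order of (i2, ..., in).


[[s1, s3], s2]

A multilinear Lie element is pinned by s1-initial words (s1 innermost).
Composite bracket: [s2, [s3, s1]]
Expanding via [a, b] = ab - ba: 4 signed words (2^2 = 4).
Coefficients come from the s1-initial words:
  s1s3s2 appears with sign +1, giving the term +[[s1, s3], s2]


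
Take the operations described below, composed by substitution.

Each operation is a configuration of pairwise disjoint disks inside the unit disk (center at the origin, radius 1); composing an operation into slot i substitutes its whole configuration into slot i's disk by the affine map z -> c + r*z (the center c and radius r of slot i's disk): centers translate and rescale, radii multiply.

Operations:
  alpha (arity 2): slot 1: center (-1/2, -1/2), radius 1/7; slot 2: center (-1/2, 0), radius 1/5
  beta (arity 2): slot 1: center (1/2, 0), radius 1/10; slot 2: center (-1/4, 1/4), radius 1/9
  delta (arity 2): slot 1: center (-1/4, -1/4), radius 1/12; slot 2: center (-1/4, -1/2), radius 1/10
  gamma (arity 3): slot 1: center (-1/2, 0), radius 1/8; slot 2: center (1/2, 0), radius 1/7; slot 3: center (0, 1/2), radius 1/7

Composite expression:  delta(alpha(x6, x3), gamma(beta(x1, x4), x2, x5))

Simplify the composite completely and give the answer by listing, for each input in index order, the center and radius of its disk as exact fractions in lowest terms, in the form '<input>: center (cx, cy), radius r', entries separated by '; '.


Only the slot chain above each x matters under delta; compose those maps.
x6: after 2 affine steps, its disk has center (-7/24, -7/24), radius 1/84
x3: after 2 affine steps, its disk has center (-7/24, -1/4), radius 1/60
x1: after 3 affine steps, its disk has center (-47/160, -1/2), radius 1/800
x4: after 3 affine steps, its disk has center (-97/320, -159/320), radius 1/720
x2: after 2 affine steps, its disk has center (-1/5, -1/2), radius 1/70
x5: after 2 affine steps, its disk has center (-1/4, -9/20), radius 1/70

x1: center (-47/160, -1/2), radius 1/800; x2: center (-1/5, -1/2), radius 1/70; x3: center (-7/24, -1/4), radius 1/60; x4: center (-97/320, -159/320), radius 1/720; x5: center (-1/4, -9/20), radius 1/70; x6: center (-7/24, -7/24), radius 1/84


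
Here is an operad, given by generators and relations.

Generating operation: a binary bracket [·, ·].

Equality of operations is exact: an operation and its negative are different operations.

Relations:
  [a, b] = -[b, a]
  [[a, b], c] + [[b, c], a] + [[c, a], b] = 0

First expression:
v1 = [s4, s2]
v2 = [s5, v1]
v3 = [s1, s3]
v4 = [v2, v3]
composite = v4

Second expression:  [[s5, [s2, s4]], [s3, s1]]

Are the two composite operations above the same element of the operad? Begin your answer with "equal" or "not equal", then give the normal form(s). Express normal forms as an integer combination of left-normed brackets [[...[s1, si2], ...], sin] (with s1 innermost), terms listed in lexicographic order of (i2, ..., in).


The first expression, normalized: -[[[[s1, s3], s2], s4], s5] + [[[[s1, s3], s4], s2], s5] + [[[[s1, s3], s5], s2], s4] - [[[[s1, s3], s5], s4], s2]
The second expression, normalized: -[[[[s1, s3], s2], s4], s5] + [[[[s1, s3], s4], s2], s5] + [[[[s1, s3], s5], s2], s4] - [[[[s1, s3], s5], s4], s2]
Identical normal forms: equal.

equal; both compose to -[[[[s1, s3], s2], s4], s5] + [[[[s1, s3], s4], s2], s5] + [[[[s1, s3], s5], s2], s4] - [[[[s1, s3], s5], s4], s2]


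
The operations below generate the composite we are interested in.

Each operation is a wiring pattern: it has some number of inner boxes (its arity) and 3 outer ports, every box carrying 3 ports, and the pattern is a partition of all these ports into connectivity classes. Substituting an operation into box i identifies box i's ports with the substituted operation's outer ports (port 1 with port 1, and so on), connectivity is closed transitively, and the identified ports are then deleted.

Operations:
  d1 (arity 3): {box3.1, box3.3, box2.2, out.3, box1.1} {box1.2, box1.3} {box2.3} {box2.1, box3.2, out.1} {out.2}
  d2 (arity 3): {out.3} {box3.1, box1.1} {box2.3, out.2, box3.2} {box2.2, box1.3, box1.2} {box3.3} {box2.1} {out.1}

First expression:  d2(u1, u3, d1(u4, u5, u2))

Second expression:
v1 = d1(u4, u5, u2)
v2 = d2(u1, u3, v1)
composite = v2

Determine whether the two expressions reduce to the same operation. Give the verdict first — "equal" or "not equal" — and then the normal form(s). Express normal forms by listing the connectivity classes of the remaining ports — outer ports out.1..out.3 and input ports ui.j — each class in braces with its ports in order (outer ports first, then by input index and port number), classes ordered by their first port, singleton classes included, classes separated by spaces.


Normal form of the first expression: {out.1} {out.2, u3.3} {out.3} {u1.1, u2.2, u5.1} {u1.2, u1.3, u3.2} {u2.1, u2.3, u4.1, u5.2} {u3.1} {u4.2, u4.3} {u5.3}
Normal form of the second expression: {out.1} {out.2, u3.3} {out.3} {u1.1, u2.2, u5.1} {u1.2, u1.3, u3.2} {u2.1, u2.3, u4.1, u5.2} {u3.1} {u4.2, u4.3} {u5.3}
Both agree, so they are equal.

equal; both compose to {out.1} {out.2, u3.3} {out.3} {u1.1, u2.2, u5.1} {u1.2, u1.3, u3.2} {u2.1, u2.3, u4.1, u5.2} {u3.1} {u4.2, u4.3} {u5.3}


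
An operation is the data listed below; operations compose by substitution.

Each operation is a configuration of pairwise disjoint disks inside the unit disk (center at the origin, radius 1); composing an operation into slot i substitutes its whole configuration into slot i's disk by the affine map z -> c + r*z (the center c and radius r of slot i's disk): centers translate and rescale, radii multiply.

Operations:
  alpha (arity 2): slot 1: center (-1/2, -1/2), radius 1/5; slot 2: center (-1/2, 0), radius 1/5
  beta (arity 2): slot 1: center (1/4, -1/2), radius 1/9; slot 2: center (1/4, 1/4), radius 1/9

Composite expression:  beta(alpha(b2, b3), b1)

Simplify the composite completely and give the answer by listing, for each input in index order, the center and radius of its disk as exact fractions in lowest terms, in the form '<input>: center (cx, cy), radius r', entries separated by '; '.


Below beta, radii multiply path by path; the b-disk centers shift.
b2: after 2 affine steps, its disk has center (7/36, -5/9), radius 1/45
b3: after 2 affine steps, its disk has center (7/36, -1/2), radius 1/45
b1: after 1 affine step, its disk has center (1/4, 1/4), radius 1/9

b1: center (1/4, 1/4), radius 1/9; b2: center (7/36, -5/9), radius 1/45; b3: center (7/36, -1/2), radius 1/45


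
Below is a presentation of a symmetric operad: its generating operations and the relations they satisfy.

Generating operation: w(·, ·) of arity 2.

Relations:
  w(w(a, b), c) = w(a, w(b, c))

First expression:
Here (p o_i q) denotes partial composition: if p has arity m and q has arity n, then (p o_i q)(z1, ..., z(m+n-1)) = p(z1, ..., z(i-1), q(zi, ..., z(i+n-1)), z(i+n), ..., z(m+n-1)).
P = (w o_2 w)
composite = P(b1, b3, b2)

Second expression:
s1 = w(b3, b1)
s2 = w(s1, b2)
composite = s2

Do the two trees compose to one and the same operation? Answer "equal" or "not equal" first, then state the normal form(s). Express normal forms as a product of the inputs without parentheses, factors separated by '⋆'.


not equal: they reduce to b1 ⋆ b3 ⋆ b2 and b3 ⋆ b1 ⋆ b2


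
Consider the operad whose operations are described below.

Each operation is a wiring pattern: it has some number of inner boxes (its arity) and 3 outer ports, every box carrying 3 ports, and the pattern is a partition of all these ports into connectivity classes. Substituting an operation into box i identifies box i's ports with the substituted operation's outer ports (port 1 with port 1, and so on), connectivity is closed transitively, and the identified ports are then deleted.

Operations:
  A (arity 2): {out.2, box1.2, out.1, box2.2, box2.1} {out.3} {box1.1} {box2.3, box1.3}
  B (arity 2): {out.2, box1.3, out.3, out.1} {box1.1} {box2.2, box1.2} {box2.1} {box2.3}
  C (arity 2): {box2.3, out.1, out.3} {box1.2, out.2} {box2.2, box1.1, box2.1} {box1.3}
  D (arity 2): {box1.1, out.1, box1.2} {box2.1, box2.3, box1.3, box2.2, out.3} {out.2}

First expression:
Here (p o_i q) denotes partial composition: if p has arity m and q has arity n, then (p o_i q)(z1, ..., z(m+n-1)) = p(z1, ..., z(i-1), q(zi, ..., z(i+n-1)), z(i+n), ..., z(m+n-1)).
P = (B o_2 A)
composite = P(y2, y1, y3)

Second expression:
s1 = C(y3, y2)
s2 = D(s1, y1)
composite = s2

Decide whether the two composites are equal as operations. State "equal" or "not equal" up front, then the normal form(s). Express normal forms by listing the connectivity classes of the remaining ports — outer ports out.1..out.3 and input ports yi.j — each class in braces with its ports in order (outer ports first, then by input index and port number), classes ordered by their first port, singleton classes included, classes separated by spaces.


not equal — first {out.1, out.2, out.3, y2.3} {y1.1} {y1.2, y2.2, y3.1, y3.2} {y1.3, y3.3} {y2.1}, second {out.1, out.3, y1.1, y1.2, y1.3, y2.3, y3.2} {out.2} {y2.1, y2.2, y3.1} {y3.3}

The first expression reduces to {out.1, out.2, out.3, y2.3} {y1.1} {y1.2, y2.2, y3.1, y3.2} {y1.3, y3.3} {y2.1}
The second expression reduces to {out.1, out.3, y1.1, y1.2, y1.3, y2.3, y3.2} {out.2} {y2.1, y2.2, y3.1} {y3.3}
Distinct normal forms: not equal.


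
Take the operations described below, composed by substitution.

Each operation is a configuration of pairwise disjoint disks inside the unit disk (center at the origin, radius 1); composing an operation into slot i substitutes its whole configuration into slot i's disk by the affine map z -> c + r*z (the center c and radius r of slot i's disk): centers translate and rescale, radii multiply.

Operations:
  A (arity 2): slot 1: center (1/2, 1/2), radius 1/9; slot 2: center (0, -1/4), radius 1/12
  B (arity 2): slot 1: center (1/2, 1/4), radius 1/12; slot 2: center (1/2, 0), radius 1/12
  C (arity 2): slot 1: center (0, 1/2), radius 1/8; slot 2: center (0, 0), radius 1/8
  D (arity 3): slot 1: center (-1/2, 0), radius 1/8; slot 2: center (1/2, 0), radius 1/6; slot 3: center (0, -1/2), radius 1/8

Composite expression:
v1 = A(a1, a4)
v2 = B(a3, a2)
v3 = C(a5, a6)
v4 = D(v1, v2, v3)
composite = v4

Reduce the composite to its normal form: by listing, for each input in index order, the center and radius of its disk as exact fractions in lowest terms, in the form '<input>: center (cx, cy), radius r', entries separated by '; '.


a1: center (-7/16, 1/16), radius 1/72; a2: center (7/12, 0), radius 1/72; a3: center (7/12, 1/24), radius 1/72; a4: center (-1/2, -1/32), radius 1/96; a5: center (0, -7/16), radius 1/64; a6: center (0, -1/2), radius 1/64


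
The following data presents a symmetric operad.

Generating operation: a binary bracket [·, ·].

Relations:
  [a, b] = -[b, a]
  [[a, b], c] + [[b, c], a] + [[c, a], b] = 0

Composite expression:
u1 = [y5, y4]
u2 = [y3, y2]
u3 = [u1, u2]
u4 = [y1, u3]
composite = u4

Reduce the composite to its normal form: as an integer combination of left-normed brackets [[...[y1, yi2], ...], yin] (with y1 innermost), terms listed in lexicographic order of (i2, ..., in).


-[[[[y1, y2], y3], y4], y5] + [[[[y1, y2], y3], y5], y4] + [[[[y1, y3], y2], y4], y5] - [[[[y1, y3], y2], y5], y4] + [[[[y1, y4], y5], y2], y3] - [[[[y1, y4], y5], y3], y2] - [[[[y1, y5], y4], y2], y3] + [[[[y1, y5], y4], y3], y2]

Skip Jacobi rewriting: expand, keep y1-initial words, read off terms.
Composite bracket: [y1, [[y5, y4], [y3, y2]]]
The bracket unfolds into 16 signed words via [a, b] = ab - ba (2^4 = 16).
Collect the words opening with y1:
  word y1y2y3y4y5 has sign -1, contributing -[[[[y1, y2], y3], y4], y5]
  word y1y2y3y5y4 has sign +1, contributing +[[[[y1, y2], y3], y5], y4]
  word y1y3y2y4y5 has sign +1, contributing +[[[[y1, y3], y2], y4], y5]
  word y1y3y2y5y4 has sign -1, contributing -[[[[y1, y3], y2], y5], y4]
  word y1y4y5y2y3 has sign +1, contributing +[[[[y1, y4], y5], y2], y3]
  word y1y4y5y3y2 has sign -1, contributing -[[[[y1, y4], y5], y3], y2]
  word y1y5y4y2y3 has sign -1, contributing -[[[[y1, y5], y4], y2], y3]
  word y1y5y4y3y2 has sign +1, contributing +[[[[y1, y5], y4], y3], y2]


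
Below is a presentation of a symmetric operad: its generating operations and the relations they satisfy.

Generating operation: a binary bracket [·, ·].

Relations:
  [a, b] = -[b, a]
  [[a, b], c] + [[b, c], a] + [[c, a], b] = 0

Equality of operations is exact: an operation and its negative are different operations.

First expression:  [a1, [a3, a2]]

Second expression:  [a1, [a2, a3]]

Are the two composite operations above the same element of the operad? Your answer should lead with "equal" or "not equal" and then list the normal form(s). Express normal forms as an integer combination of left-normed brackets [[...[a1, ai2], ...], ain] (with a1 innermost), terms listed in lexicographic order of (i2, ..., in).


not equal: they reduce to -[[a1, a2], a3] + [[a1, a3], a2] and [[a1, a2], a3] - [[a1, a3], a2]


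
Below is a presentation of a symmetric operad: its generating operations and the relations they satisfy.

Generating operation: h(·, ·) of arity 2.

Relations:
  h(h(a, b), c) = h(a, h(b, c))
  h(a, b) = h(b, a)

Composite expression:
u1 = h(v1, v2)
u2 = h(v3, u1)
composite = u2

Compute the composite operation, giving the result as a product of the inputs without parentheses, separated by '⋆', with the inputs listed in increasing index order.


v1 ⋆ v2 ⋆ v3

Shape and order are irrelevant to h; the v-input set decides.
h(v1, v2) linearizes to v1 ⋆ v2
h(v3, h(v1, v2)) linearizes to v3 ⋆ v1 ⋆ v2
rearranged into index order: v1 ⋆ v2 ⋆ v3


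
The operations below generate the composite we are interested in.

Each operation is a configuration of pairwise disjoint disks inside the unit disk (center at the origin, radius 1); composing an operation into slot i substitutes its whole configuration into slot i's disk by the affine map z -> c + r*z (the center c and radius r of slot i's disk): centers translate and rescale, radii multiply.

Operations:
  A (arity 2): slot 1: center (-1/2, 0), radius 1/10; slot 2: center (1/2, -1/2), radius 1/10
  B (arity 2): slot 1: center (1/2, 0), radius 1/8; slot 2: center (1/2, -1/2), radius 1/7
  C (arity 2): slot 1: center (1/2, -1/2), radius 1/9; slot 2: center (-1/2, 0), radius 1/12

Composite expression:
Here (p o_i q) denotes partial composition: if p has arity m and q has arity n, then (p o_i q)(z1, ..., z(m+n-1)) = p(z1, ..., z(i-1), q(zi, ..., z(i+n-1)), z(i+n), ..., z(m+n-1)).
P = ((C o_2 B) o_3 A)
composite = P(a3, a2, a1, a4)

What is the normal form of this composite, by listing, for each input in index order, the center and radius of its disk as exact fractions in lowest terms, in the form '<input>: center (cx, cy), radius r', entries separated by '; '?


a1: center (-13/28, -1/24), radius 1/840; a2: center (-11/24, 0), radius 1/96; a3: center (1/2, -1/2), radius 1/9; a4: center (-19/42, -1/21), radius 1/840

Each a-disk chains the slot maps above it in C; radii multiply.
tracing a3 down its 1-map path: center (1/2, -1/2), radius 1/9
tracing a2 down its 2-map path: center (-11/24, 0), radius 1/96
tracing a1 down its 3-map path: center (-13/28, -1/24), radius 1/840
tracing a4 down its 3-map path: center (-19/42, -1/21), radius 1/840


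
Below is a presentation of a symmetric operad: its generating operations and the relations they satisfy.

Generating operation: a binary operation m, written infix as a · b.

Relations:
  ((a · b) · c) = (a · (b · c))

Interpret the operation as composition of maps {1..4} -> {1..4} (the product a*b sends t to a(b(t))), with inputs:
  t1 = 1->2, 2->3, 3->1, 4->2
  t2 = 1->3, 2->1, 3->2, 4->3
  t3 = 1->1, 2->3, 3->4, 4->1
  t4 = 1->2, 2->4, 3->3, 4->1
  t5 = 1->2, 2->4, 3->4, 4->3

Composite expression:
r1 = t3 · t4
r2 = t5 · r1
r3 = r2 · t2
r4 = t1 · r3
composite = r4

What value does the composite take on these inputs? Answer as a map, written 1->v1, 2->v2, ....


1->1, 2->2, 3->3, 4->1

(t3 · t4) = 1->3, 2->1, 3->4, 4->1
(t5 · (t3 · t4)) = 1->4, 2->2, 3->3, 4->2
((t5 · (t3 · t4)) · t2) = 1->3, 2->4, 3->2, 4->3
(t1 · ((t5 · (t3 · t4)) · t2)) = 1->1, 2->2, 3->3, 4->1


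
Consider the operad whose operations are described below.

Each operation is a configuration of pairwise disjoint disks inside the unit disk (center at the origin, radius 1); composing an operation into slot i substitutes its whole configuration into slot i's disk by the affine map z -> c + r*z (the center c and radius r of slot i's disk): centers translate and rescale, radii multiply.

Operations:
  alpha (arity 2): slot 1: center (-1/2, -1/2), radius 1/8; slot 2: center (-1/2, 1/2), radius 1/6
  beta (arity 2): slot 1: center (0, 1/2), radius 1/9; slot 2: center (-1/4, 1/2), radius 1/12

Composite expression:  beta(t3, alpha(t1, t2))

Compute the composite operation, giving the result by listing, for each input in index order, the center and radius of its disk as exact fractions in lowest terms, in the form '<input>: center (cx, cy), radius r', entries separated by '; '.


Only the slot chain above each t matters under beta; compose those maps.
for t3, the 1-step affine chain lands on center (0, 1/2), radius 1/9
for t1, the 2-step affine chain lands on center (-7/24, 11/24), radius 1/96
for t2, the 2-step affine chain lands on center (-7/24, 13/24), radius 1/72

t1: center (-7/24, 11/24), radius 1/96; t2: center (-7/24, 13/24), radius 1/72; t3: center (0, 1/2), radius 1/9


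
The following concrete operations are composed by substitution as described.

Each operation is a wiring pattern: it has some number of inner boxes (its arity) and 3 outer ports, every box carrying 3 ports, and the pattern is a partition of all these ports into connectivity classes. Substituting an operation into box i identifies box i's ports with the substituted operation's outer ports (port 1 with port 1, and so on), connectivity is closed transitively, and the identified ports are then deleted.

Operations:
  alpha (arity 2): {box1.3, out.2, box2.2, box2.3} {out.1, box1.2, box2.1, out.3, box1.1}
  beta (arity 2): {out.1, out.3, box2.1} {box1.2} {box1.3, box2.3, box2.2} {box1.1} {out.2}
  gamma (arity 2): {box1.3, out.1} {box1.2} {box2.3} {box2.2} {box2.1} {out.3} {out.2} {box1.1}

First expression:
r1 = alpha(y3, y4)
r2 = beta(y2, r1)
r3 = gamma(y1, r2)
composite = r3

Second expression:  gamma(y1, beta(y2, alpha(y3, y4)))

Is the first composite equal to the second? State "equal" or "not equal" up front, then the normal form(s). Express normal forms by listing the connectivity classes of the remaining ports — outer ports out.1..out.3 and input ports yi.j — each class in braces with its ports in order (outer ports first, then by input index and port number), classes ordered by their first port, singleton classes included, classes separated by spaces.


The first composite normalizes to {out.1, y1.3} {out.2} {out.3} {y1.1} {y1.2} {y2.1} {y2.2} {y2.3, y3.1, y3.2, y3.3, y4.1, y4.2, y4.3}
The second composite normalizes to {out.1, y1.3} {out.2} {out.3} {y1.1} {y1.2} {y2.1} {y2.2} {y2.3, y3.1, y3.2, y3.3, y4.1, y4.2, y4.3}
Same normal form: equal.

equal — both sides give {out.1, y1.3} {out.2} {out.3} {y1.1} {y1.2} {y2.1} {y2.2} {y2.3, y3.1, y3.2, y3.3, y4.1, y4.2, y4.3}


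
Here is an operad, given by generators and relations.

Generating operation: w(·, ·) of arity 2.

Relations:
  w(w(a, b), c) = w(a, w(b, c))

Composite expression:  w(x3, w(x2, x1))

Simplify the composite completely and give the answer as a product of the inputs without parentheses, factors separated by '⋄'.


x3 ⋄ x2 ⋄ x1

Key point: w is associative — brackets drop, the x-order remains.
w(x2, x1) flattens to x2 ⋄ x1
w(x3, w(x2, x1)) flattens to x3 ⋄ x2 ⋄ x1


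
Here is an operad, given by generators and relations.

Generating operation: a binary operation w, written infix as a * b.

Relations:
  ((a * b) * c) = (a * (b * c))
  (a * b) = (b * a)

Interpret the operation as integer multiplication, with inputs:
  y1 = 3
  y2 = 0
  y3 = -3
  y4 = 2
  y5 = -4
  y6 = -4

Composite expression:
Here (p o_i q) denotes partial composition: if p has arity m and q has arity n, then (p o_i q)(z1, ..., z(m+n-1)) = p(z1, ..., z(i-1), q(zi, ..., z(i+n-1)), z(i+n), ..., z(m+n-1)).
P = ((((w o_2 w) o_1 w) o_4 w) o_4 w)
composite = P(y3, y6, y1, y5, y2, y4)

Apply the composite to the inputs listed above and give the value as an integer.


0

(y3 * y6) = 12
(y5 * y2) = 0
((y5 * y2) * y4) = 0
(y1 * ((y5 * y2) * y4)) = 0
((y3 * y6) * (y1 * ((y5 * y2) * y4))) = 0


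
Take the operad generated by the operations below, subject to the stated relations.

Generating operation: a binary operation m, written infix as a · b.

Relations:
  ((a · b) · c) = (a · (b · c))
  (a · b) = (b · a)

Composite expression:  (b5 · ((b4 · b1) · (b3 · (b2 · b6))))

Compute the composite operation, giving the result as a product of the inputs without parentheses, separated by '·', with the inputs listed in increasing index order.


b1 · b2 · b3 · b4 · b5 · b6

Both nesting and order wash out for m; what remains is which b's occur.
(b4 · b1) spells out as b4 · b1
(b2 · b6) spells out as b2 · b6
(b3 · (b2 · b6)) spells out as b3 · b2 · b6
((b4 · b1) · (b3 · (b2 · b6))) spells out as b4 · b1 · b3 · b2 · b6
(b5 · ((b4 · b1) · (b3 · (b2 · b6)))) spells out as b5 · b4 · b1 · b3 · b2 · b6
putting the inputs in ascending order: b1 · b2 · b3 · b4 · b5 · b6


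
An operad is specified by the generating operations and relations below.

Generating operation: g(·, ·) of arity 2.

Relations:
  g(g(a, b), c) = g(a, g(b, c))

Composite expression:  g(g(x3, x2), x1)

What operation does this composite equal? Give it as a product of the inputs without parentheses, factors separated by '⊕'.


Every regrouping of g is equal, so read the x-inputs in written order.
g(x3, x2) reduces to x3 ⊕ x2
g(g(x3, x2), x1) reduces to x3 ⊕ x2 ⊕ x1

x3 ⊕ x2 ⊕ x1


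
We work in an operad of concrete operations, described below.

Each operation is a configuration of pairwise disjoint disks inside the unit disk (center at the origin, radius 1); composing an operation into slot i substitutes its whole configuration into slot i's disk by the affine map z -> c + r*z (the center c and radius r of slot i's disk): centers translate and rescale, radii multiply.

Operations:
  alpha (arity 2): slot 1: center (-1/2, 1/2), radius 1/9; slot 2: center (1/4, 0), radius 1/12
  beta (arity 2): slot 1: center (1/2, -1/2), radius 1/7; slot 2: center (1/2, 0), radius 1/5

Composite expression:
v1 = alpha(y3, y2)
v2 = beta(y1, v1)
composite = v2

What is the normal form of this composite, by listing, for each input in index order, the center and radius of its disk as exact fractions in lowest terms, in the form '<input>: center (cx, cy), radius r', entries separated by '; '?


y1: center (1/2, -1/2), radius 1/7; y2: center (11/20, 0), radius 1/60; y3: center (2/5, 1/10), radius 1/45

Follow each y-input down from beta: c' goes to c + r*c', radius to r*r'.
y1 passes through 1 substitution, ending at center (1/2, -1/2), radius 1/7
y3 passes through 2 substitutions, ending at center (2/5, 1/10), radius 1/45
y2 passes through 2 substitutions, ending at center (11/20, 0), radius 1/60


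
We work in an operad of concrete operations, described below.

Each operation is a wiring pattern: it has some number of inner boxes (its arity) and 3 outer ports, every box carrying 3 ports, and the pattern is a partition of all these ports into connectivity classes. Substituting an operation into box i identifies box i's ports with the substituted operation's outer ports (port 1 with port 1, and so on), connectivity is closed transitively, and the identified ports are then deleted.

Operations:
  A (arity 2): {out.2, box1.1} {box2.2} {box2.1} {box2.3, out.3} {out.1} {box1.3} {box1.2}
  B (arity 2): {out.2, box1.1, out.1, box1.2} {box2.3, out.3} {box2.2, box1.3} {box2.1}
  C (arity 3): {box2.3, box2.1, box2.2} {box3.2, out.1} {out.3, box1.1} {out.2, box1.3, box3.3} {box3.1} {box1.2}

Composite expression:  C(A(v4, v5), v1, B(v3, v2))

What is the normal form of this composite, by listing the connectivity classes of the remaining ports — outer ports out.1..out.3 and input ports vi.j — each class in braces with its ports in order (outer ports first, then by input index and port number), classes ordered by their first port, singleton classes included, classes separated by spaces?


Treat the ports identified at C as solder joints: merge, then drop.
the subtree at A composes to {out.1} {out.2, v4.1} {out.3, v5.3} {v4.2} {v4.3} {v5.1} {v5.2} on (v4, v5); out.j = own outer ports
the subtree at B composes to {out.1, out.2, v3.1, v3.2} {out.3, v2.3} {v2.1} {v2.2, v3.3} on (v3, v2); out.j = own outer ports
the subtree at C composes to {out.1, v3.1, v3.2} {out.2, v2.3, v5.3} {out.3} {v1.1, v1.2, v1.3} {v2.1} {v2.2, v3.3} {v4.1} {v4.2} {v4.3} {v5.1} {v5.2} on (v4, v5, v1, v3, v2); out.j = own outer ports

{out.1, v3.1, v3.2} {out.2, v2.3, v5.3} {out.3} {v1.1, v1.2, v1.3} {v2.1} {v2.2, v3.3} {v4.1} {v4.2} {v4.3} {v5.1} {v5.2}


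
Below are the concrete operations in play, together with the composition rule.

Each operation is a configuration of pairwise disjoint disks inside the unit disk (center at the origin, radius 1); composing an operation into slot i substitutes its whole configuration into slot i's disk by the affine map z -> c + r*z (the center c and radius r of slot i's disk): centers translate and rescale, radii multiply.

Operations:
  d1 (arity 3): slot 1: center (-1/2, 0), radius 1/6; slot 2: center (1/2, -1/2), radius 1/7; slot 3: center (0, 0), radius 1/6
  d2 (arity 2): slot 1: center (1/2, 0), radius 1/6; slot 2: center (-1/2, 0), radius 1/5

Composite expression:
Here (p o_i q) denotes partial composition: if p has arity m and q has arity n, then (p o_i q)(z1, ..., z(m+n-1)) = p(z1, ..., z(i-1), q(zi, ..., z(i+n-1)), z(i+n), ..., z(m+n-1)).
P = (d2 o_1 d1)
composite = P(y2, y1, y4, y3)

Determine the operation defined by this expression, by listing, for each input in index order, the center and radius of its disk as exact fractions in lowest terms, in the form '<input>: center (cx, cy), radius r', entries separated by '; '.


y1: center (7/12, -1/12), radius 1/42; y2: center (5/12, 0), radius 1/36; y3: center (-1/2, 0), radius 1/5; y4: center (1/2, 0), radius 1/36

Follow each y-input down from d2: c' goes to c + r*c', radius to r*r'.
y2: after 2 affine steps, its disk has center (5/12, 0), radius 1/36
y1: after 2 affine steps, its disk has center (7/12, -1/12), radius 1/42
y4: after 2 affine steps, its disk has center (1/2, 0), radius 1/36
y3: after 1 affine step, its disk has center (-1/2, 0), radius 1/5
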